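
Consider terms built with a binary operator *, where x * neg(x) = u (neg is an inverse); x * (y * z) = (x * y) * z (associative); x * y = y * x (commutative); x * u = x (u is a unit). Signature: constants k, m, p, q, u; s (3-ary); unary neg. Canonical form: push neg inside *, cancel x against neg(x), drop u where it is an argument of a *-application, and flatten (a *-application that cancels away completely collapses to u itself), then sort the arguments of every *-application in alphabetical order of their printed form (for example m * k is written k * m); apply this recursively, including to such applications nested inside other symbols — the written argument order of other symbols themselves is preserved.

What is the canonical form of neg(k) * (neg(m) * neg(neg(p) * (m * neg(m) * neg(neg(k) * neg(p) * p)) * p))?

Answer: neg(k) * neg(k) * neg(m)

Derivation:
Push neg inside:  distribute neg over * and collapse double neg
Cancel:  p cancels
Collect terms:  neg(k) * neg(k) * neg(m)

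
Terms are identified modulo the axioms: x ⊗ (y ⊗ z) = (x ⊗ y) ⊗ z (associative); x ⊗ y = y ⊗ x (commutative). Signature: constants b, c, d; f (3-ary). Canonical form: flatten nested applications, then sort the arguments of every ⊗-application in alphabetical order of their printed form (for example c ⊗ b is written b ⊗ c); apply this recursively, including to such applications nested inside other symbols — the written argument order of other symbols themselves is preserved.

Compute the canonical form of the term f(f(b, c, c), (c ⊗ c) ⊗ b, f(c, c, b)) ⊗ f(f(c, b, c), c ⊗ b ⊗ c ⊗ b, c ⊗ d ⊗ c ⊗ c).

Canonicalize subterm:  f(f(b, c, c), (c ⊗ c) ⊗ b, f(c, c, b))  →  f(f(b, c, c), b ⊗ c ⊗ c, f(c, c, b))
Canonicalize subterm:  f(f(c, b, c), c ⊗ b ⊗ c ⊗ b, c ⊗ d ⊗ c ⊗ c)  →  f(f(c, b, c), b ⊗ b ⊗ c ⊗ c, c ⊗ c ⊗ c ⊗ d)
Order the arguments:  f(f(b, c, c), b ⊗ c ⊗ c, f(c, c, b)) ⊗ f(f(c, b, c), b ⊗ b ⊗ c ⊗ c, c ⊗ c ⊗ c ⊗ d)

Answer: f(f(b, c, c), b ⊗ c ⊗ c, f(c, c, b)) ⊗ f(f(c, b, c), b ⊗ b ⊗ c ⊗ c, c ⊗ c ⊗ c ⊗ d)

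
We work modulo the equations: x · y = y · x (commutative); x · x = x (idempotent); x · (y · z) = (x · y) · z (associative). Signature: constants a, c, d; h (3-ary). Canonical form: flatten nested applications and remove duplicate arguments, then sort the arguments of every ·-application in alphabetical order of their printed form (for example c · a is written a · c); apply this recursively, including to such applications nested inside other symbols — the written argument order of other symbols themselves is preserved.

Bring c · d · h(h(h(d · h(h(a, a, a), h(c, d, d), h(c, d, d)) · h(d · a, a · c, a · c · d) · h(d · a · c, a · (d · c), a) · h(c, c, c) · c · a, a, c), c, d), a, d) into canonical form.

Answer: c · d · h(h(h(a · c · d · h(a · c · d, a · c · d, a) · h(a · d, a · c, a · c · d) · h(c, c, c) · h(h(a, a, a), h(c, d, d), h(c, d, d)), a, c), c, d), a, d)

Derivation:
Canonicalize subterm:  h(h(h(d · h(h(a, a, a), h(c, d, d), h(c, d, d)) · h(d · a, a · c, a · c · d) · h(d · a · c, a · (d · c), a) · h(c, c, c) · c · a, a, c), c, d), a, d)  →  h(h(h(a · c · d · h(a · c · d, a · c · d, a) · h(a · d, a · c, a · c · d) · h(c, c, c) · h(h(a, a, a), h(c, d, d), h(c, d, d)), a, c), c, d), a, d)
Sort:  c · d · h(h(h(a · c · d · h(a · c · d, a · c · d, a) · h(a · d, a · c, a · c · d) · h(c, c, c) · h(h(a, a, a), h(c, d, d), h(c, d, d)), a, c), c, d), a, d)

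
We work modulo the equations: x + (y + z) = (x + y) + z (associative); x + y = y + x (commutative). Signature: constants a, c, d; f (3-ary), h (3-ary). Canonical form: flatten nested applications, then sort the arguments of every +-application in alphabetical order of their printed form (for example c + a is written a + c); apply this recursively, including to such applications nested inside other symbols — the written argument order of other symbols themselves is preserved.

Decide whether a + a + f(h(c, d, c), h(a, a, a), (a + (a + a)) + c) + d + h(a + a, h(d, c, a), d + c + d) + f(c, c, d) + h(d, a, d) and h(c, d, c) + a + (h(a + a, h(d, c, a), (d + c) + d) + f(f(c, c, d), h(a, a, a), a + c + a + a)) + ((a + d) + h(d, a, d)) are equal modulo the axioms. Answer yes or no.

Answer: no — a + a + d + f(c, c, d) + f(h(c, d, c), h(a, a, a), a + a + a + c) + h(a + a, h(d, c, a), c + d + d) + h(d, a, d) vs a + a + d + f(f(c, c, d), h(a, a, a), a + a + a + c) + h(a + a, h(d, c, a), c + d + d) + h(c, d, c) + h(d, a, d)

Derivation:
Left:  a + a + f(h(c, d, c), h(a, a, a), (a + (a + a)) + c) + d + h(a + a, h(d, c, a), d + c + d) + f(c, c, d) + h(d, a, d)
  Simplify inside:  f(h(c, d, c), h(a, a, a), (a + (a + a)) + c)  →  f(h(c, d, c), h(a, a, a), a + a + a + c)
  Canonicalize subterm:  h(a + a, h(d, c, a), d + c + d)  →  h(a + a, h(d, c, a), c + d + d)
  Sort arguments:  a + a + d + f(c, c, d) + f(h(c, d, c), h(a, a, a), a + a + a + c) + h(a + a, h(d, c, a), c + d + d) + h(d, a, d)
Right:  h(c, d, c) + a + (h(a + a, h(d, c, a), (d + c) + d) + f(f(c, c, d), h(a, a, a), a + c + a + a)) + ((a + d) + h(d, a, d))
  Un-nest:  h(c, d, c) + a + h(a + a, h(d, c, a), (d + c) + d) + f(f(c, c, d), h(a, a, a), a + c + a + a) + a + d + h(d, a, d)
  Inside:  h(a + a, h(d, c, a), (d + c) + d)  →  h(a + a, h(d, c, a), c + d + d)
  Simplify inside:  f(f(c, c, d), h(a, a, a), a + c + a + a)  →  f(f(c, c, d), h(a, a, a), a + a + a + c)
  Sort:  a + a + d + f(f(c, c, d), h(a, a, a), a + a + a + c) + h(a + a, h(d, c, a), c + d + d) + h(c, d, c) + h(d, a, d)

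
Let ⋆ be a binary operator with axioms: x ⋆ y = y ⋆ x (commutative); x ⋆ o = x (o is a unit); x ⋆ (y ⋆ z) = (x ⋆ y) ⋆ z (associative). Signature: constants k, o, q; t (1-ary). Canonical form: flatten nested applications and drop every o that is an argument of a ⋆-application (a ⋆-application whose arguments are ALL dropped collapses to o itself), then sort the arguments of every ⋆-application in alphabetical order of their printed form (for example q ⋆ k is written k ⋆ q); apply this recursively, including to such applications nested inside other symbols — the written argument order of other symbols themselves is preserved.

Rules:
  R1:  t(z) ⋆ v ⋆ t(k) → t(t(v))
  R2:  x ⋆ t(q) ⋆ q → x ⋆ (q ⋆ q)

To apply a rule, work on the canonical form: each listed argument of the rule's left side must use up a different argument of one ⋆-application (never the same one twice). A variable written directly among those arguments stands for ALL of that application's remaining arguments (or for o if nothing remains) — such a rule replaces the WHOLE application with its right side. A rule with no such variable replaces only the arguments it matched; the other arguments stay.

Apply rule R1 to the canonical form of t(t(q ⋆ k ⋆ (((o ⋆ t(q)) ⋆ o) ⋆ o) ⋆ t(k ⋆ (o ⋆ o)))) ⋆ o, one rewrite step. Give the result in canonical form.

Answer: t(t(t(t(k ⋆ q))))

Derivation:
Canonical form:  t(t(k ⋆ q ⋆ t(k) ⋆ t(q)))
Apply R1:  consuming t(k), t(q);  v := k ⋆ q, z := q
The extension variable absorbs all remaining arguments, so the whole application is rewritten.
New term:  t(t(t(t(k ⋆ q))))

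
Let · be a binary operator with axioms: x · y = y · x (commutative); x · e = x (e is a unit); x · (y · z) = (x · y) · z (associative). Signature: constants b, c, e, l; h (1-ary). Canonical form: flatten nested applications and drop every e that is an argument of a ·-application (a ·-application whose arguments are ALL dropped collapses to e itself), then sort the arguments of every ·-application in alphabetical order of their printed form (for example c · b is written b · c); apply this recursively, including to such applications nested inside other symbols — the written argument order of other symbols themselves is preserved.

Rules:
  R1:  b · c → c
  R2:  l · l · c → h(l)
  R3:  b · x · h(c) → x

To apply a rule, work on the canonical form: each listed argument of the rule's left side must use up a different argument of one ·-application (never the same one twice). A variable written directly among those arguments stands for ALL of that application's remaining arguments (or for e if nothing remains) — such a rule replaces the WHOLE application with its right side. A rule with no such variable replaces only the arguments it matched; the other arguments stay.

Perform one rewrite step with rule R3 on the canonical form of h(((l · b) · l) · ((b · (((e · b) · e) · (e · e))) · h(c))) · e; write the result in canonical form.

Answer: h(b · b · l · l)

Derivation:
Canonical form:  h(b · b · b · h(c) · l · l)
R3 matches:  uses b, h(c);  x := b · b · l · l
The variable takes the whole remainder — replace the entire application.
Result:  h(b · b · l · l)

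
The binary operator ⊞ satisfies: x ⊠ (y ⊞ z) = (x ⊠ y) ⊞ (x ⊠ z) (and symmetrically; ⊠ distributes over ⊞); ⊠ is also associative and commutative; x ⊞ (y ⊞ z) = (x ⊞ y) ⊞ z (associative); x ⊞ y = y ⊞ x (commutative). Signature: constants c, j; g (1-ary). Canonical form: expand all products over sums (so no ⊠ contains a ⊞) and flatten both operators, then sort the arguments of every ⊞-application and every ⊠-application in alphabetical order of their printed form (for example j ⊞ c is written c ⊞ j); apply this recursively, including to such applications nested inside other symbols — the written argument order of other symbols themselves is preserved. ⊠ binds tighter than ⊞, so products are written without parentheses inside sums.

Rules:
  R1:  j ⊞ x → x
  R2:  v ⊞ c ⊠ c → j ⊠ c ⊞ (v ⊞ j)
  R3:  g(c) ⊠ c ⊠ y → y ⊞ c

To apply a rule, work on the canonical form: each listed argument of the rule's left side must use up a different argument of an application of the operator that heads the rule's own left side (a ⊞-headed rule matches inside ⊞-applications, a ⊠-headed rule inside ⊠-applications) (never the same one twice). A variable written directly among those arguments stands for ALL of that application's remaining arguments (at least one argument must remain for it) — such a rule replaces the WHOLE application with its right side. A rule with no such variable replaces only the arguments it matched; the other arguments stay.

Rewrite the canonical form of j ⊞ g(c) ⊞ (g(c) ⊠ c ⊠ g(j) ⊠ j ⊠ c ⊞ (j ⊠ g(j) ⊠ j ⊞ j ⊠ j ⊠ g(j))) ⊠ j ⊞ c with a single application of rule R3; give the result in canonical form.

Answer: c ⊞ c ⊞ c ⊠ g(j) ⊠ j ⊠ j ⊞ g(c) ⊞ g(j) ⊠ j ⊠ j ⊠ j ⊞ g(j) ⊠ j ⊠ j ⊠ j ⊞ j

Derivation:
Canonical form:  c ⊞ c ⊠ c ⊠ g(c) ⊠ g(j) ⊠ j ⊠ j ⊞ g(c) ⊞ g(j) ⊠ j ⊠ j ⊠ j ⊞ g(j) ⊠ j ⊠ j ⊠ j ⊞ j
R3 matches:  uses c, g(c);  y := c ⊠ g(j) ⊠ j ⊠ j
The variable takes the whole remainder — replace the entire application.
New term:  c ⊞ c ⊞ c ⊠ g(j) ⊠ j ⊠ j ⊞ g(c) ⊞ g(j) ⊠ j ⊠ j ⊠ j ⊞ g(j) ⊠ j ⊠ j ⊠ j ⊞ j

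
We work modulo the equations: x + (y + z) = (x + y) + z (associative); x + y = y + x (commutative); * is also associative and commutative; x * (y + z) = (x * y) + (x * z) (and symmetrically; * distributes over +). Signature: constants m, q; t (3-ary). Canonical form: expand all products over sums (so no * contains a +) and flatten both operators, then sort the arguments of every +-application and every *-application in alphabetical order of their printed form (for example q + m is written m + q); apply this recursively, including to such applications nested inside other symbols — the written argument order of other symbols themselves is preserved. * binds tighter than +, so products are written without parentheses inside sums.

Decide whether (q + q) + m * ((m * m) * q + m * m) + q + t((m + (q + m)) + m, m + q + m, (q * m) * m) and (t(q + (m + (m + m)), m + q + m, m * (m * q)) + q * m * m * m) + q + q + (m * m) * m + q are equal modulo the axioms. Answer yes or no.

Answer: yes — both canonical forms are m * m * m + m * m * m * q + q + q + q + t(m + m + m + q, m + m + q, m * m * q)

Derivation:
Left:  (q + q) + m * ((m * m) * q + m * m) + q + t((m + (q + m)) + m, m + q + m, (q * m) * m)
  Expand:  q + q + m * m * m * q + m * m * m + q + t(m + m + m + q, m + m + q, m * m * q)
  Order the arguments:  m * m * m + m * m * m * q + q + q + q + t(m + m + m + q, m + m + q, m * m * q)
Right:  (t(q + (m + (m + m)), m + q + m, m * (m * q)) + q * m * m * m) + q + q + (m * m) * m + q
  Un-nest:  t(m + m + m + q, m + m + q, m * m * q) + m * m * m * q + q + q + m * m * m + q
  Sort:  m * m * m + m * m * m * q + q + q + q + t(m + m + m + q, m + m + q, m * m * q)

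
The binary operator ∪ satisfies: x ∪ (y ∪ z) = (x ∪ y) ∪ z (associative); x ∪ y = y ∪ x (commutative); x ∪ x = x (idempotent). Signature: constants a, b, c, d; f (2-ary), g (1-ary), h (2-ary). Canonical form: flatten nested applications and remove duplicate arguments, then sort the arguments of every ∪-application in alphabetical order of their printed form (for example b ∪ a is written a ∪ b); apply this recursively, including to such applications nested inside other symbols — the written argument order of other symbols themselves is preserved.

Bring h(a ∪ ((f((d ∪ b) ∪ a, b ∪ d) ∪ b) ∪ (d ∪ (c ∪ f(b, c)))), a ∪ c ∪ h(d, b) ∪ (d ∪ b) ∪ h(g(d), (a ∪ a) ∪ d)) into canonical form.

Descend into:  a ∪ ((f((d ∪ b) ∪ a, b ∪ d) ∪ b) ∪ (d ∪ (c ∪ f(b, c))))
Flatten:  a ∪ f((d ∪ b) ∪ a, b ∪ d) ∪ b ∪ d ∪ c ∪ f(b, c)
Canonicalize subterm:  f((d ∪ b) ∪ a, b ∪ d)  →  f(a ∪ b ∪ d, b ∪ d)
Order the arguments:  a ∪ b ∪ c ∪ d ∪ f(a ∪ b ∪ d, b ∪ d) ∪ f(b, c)
Reassemble:  h(a ∪ b ∪ c ∪ d ∪ f(a ∪ b ∪ d, b ∪ d) ∪ f(b, c), a ∪ b ∪ c ∪ d ∪ h(d, b) ∪ h(g(d), a ∪ d))

Answer: h(a ∪ b ∪ c ∪ d ∪ f(a ∪ b ∪ d, b ∪ d) ∪ f(b, c), a ∪ b ∪ c ∪ d ∪ h(d, b) ∪ h(g(d), a ∪ d))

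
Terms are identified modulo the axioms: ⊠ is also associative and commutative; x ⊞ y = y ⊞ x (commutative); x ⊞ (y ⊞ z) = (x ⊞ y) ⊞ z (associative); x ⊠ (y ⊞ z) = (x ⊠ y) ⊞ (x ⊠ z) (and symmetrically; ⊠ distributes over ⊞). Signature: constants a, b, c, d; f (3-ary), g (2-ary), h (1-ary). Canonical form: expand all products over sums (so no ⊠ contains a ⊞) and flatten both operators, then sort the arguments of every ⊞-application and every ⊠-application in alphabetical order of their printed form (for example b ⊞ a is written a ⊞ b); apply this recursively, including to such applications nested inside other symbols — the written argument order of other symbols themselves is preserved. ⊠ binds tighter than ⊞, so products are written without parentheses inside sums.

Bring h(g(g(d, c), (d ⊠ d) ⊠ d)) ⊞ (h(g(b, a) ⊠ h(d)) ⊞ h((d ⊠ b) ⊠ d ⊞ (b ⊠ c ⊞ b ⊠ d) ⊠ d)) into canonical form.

Answer: h(b ⊠ c ⊠ d ⊞ b ⊠ d ⊠ d ⊞ b ⊠ d ⊠ d) ⊞ h(g(b, a) ⊠ h(d)) ⊞ h(g(g(d, c), d ⊠ d ⊠ d))

Derivation:
Distribute:  h(g(g(d, c), d ⊠ d ⊠ d)) ⊞ h(g(b, a) ⊠ h(d)) ⊞ h(b ⊠ c ⊠ d ⊞ b ⊠ d ⊠ d ⊞ b ⊠ d ⊠ d)
Order the arguments:  h(b ⊠ c ⊠ d ⊞ b ⊠ d ⊠ d ⊞ b ⊠ d ⊠ d) ⊞ h(g(b, a) ⊠ h(d)) ⊞ h(g(g(d, c), d ⊠ d ⊠ d))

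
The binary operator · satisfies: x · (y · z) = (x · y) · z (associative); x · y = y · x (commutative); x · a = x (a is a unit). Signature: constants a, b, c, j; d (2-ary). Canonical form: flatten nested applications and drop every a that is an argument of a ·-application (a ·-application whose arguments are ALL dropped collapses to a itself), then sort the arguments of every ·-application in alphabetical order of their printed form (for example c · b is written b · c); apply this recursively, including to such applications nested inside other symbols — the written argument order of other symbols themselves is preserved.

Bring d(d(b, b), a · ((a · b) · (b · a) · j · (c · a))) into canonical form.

Answer: d(d(b, b), b · b · c · j)

Derivation:
Descend into:  a · ((a · b) · (b · a) · j · (c · a))
Flatten:  a · a · b · b · a · j · c · a
Units out:  drop a (×4)
Sort arguments:  b · b · c · j
Put back:  d(d(b, b), b · b · c · j)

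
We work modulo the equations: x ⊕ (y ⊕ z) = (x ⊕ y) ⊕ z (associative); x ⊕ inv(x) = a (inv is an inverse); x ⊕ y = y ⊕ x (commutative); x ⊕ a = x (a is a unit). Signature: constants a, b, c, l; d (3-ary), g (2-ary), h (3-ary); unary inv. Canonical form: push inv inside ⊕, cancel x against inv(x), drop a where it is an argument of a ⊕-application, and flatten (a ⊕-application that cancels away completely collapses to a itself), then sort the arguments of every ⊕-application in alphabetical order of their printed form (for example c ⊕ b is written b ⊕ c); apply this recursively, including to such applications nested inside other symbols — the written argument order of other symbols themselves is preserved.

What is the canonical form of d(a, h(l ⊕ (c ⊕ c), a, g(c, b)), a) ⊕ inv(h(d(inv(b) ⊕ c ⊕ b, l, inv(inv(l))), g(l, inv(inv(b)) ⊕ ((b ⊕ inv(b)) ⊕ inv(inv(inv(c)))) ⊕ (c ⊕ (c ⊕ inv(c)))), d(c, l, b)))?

Answer: d(a, h(c ⊕ c ⊕ l, a, g(c, b)), a) ⊕ inv(h(d(c, l, l), g(l, b), d(c, l, b)))

Derivation:
Push inv inside:  distribute inv over ⊕ and collapse double inv
Combine occurrences:  d(a, h(c ⊕ c ⊕ l, a, g(c, b)), a) ⊕ inv(h(d(c, l, l), g(l, b), d(c, l, b)))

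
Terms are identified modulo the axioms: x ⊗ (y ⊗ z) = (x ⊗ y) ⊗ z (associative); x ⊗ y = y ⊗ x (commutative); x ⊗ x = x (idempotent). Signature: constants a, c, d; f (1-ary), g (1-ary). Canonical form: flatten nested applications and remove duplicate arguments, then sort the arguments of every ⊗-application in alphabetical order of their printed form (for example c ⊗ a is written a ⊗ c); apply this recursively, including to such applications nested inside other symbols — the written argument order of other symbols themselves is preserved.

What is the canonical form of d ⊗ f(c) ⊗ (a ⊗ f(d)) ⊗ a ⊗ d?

Answer: a ⊗ d ⊗ f(c) ⊗ f(d)

Derivation:
Flatten:  d ⊗ f(c) ⊗ a ⊗ f(d) ⊗ a ⊗ d
Idempotence:  drop duplicate a, d
Sort arguments:  a ⊗ d ⊗ f(c) ⊗ f(d)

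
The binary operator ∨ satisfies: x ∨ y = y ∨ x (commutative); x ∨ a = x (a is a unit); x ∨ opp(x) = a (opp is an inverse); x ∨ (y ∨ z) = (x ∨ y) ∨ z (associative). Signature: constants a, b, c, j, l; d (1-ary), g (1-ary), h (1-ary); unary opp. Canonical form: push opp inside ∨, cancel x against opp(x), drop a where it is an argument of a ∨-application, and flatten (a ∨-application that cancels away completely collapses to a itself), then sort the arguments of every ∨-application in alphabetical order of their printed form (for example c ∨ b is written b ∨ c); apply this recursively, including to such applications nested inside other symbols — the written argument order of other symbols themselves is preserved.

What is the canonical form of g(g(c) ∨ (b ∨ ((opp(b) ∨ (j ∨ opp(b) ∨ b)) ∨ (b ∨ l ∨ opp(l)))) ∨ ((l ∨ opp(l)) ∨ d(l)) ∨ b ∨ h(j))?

Answer: g(b ∨ b ∨ d(l) ∨ g(c) ∨ h(j) ∨ j)

Derivation:
Focus inside:  g(c) ∨ (b ∨ ((opp(b) ∨ (j ∨ opp(b) ∨ b)) ∨ (b ∨ l ∨ opp(l)))) ∨ ((l ∨ opp(l)) ∨ d(l)) ∨ b ∨ h(j)
Inverses cancel:  l cancels
Collect terms:  g(c) ∨ b ∨ b ∨ j ∨ d(l) ∨ h(j)
Sort:  b ∨ b ∨ d(l) ∨ g(c) ∨ h(j) ∨ j
Rebuild:  g(b ∨ b ∨ d(l) ∨ g(c) ∨ h(j) ∨ j)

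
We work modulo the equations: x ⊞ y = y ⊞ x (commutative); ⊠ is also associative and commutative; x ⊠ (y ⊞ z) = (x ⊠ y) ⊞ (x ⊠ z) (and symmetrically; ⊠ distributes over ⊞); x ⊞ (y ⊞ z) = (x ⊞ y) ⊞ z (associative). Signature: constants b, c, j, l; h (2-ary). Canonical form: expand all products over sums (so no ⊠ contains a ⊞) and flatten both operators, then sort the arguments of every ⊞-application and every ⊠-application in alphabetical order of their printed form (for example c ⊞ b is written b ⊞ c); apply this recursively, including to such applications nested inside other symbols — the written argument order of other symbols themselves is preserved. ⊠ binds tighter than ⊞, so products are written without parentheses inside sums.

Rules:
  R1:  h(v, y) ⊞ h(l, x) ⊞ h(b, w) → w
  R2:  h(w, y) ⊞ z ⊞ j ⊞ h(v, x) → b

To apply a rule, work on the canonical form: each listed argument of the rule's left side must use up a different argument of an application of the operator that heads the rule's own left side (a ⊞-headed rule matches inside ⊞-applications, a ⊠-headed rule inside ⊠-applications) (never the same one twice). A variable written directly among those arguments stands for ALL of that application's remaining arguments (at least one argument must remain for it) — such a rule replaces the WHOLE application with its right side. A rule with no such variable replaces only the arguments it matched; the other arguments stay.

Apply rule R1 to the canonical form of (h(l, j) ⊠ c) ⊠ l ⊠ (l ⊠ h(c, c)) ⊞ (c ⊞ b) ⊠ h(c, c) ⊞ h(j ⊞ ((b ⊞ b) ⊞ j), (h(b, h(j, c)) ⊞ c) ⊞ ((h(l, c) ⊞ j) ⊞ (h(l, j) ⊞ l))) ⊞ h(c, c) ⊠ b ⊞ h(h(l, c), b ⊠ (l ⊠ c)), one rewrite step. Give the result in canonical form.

Answer: b ⊠ h(c, c) ⊞ b ⊠ h(c, c) ⊞ c ⊠ h(c, c) ⊞ c ⊠ h(c, c) ⊠ h(l, j) ⊠ l ⊠ l ⊞ h(b ⊞ b ⊞ j ⊞ j, c ⊞ h(j, c) ⊞ j ⊞ l) ⊞ h(h(l, c), b ⊠ c ⊠ l)

Derivation:
Canonical form:  b ⊠ h(c, c) ⊞ b ⊠ h(c, c) ⊞ c ⊠ h(c, c) ⊞ c ⊠ h(c, c) ⊠ h(l, j) ⊠ l ⊠ l ⊞ h(b ⊞ b ⊞ j ⊞ j, c ⊞ h(b, h(j, c)) ⊞ h(l, c) ⊞ h(l, j) ⊞ j ⊞ l) ⊞ h(h(l, c), b ⊠ c ⊠ l)
R1 matches:  uses h(b, h(j, c)), h(l, c), h(l, j);  v := l, w := h(j, c), x := j, y := c
Giving:  b ⊠ h(c, c) ⊞ b ⊠ h(c, c) ⊞ c ⊠ h(c, c) ⊞ c ⊠ h(c, c) ⊠ h(l, j) ⊠ l ⊠ l ⊞ h(b ⊞ b ⊞ j ⊞ j, c ⊞ h(j, c) ⊞ j ⊞ l) ⊞ h(h(l, c), b ⊠ c ⊠ l)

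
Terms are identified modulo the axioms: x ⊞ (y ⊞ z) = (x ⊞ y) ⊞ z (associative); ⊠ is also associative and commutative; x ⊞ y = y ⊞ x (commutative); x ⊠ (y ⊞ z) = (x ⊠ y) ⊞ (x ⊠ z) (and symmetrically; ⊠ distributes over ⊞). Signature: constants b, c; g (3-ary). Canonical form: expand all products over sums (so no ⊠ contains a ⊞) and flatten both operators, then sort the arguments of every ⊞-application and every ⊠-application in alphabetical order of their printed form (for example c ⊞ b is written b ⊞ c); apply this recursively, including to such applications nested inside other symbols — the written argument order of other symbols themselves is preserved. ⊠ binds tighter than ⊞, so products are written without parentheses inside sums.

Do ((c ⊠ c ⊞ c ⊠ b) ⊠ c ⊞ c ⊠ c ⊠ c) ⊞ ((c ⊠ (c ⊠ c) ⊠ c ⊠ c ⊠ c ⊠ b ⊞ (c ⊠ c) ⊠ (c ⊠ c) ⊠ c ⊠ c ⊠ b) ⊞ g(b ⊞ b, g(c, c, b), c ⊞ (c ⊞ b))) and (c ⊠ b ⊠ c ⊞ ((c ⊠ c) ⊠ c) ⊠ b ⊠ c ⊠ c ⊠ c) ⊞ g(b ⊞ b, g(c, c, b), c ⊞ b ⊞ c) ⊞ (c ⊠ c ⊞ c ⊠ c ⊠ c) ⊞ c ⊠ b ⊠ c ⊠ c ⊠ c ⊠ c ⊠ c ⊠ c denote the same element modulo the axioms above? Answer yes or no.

Answer: no — b ⊠ c ⊠ c ⊞ b ⊠ c ⊠ c ⊠ c ⊠ c ⊠ c ⊠ c ⊞ b ⊠ c ⊠ c ⊠ c ⊠ c ⊠ c ⊠ c ⊞ c ⊠ c ⊠ c ⊞ c ⊠ c ⊠ c ⊞ g(b ⊞ b, g(c, c, b), b ⊞ c ⊞ c) vs b ⊠ c ⊠ c ⊞ b ⊠ c ⊠ c ⊠ c ⊠ c ⊠ c ⊠ c ⊞ b ⊠ c ⊠ c ⊠ c ⊠ c ⊠ c ⊠ c ⊠ c ⊞ c ⊠ c ⊞ c ⊠ c ⊠ c ⊞ g(b ⊞ b, g(c, c, b), b ⊞ c ⊞ c)

Derivation:
Left:  ((c ⊠ c ⊞ c ⊠ b) ⊠ c ⊞ c ⊠ c ⊠ c) ⊞ ((c ⊠ (c ⊠ c) ⊠ c ⊠ c ⊠ c ⊠ b ⊞ (c ⊠ c) ⊠ (c ⊠ c) ⊠ c ⊠ c ⊠ b) ⊞ g(b ⊞ b, g(c, c, b), c ⊞ (c ⊞ b)))
  Distribute:  c ⊠ c ⊠ c ⊞ b ⊠ c ⊠ c ⊞ c ⊠ c ⊠ c ⊞ b ⊠ c ⊠ c ⊠ c ⊠ c ⊠ c ⊠ c ⊞ b ⊠ c ⊠ c ⊠ c ⊠ c ⊠ c ⊠ c ⊞ g(b ⊞ b, g(c, c, b), b ⊞ c ⊞ c)
  Sort arguments:  b ⊠ c ⊠ c ⊞ b ⊠ c ⊠ c ⊠ c ⊠ c ⊠ c ⊠ c ⊞ b ⊠ c ⊠ c ⊠ c ⊠ c ⊠ c ⊠ c ⊞ c ⊠ c ⊠ c ⊞ c ⊠ c ⊠ c ⊞ g(b ⊞ b, g(c, c, b), b ⊞ c ⊞ c)
Right:  (c ⊠ b ⊠ c ⊞ ((c ⊠ c) ⊠ c) ⊠ b ⊠ c ⊠ c ⊠ c) ⊞ g(b ⊞ b, g(c, c, b), c ⊞ b ⊞ c) ⊞ (c ⊠ c ⊞ c ⊠ c ⊠ c) ⊞ c ⊠ b ⊠ c ⊠ c ⊠ c ⊠ c ⊠ c ⊠ c
  Merge nested applications:  b ⊠ c ⊠ c ⊞ b ⊠ c ⊠ c ⊠ c ⊠ c ⊠ c ⊠ c ⊞ g(b ⊞ b, g(c, c, b), b ⊞ c ⊞ c) ⊞ c ⊠ c ⊞ c ⊠ c ⊠ c ⊞ b ⊠ c ⊠ c ⊠ c ⊠ c ⊠ c ⊠ c ⊠ c
  Sort arguments:  b ⊠ c ⊠ c ⊞ b ⊠ c ⊠ c ⊠ c ⊠ c ⊠ c ⊠ c ⊞ b ⊠ c ⊠ c ⊠ c ⊠ c ⊠ c ⊠ c ⊠ c ⊞ c ⊠ c ⊞ c ⊠ c ⊠ c ⊞ g(b ⊞ b, g(c, c, b), b ⊞ c ⊞ c)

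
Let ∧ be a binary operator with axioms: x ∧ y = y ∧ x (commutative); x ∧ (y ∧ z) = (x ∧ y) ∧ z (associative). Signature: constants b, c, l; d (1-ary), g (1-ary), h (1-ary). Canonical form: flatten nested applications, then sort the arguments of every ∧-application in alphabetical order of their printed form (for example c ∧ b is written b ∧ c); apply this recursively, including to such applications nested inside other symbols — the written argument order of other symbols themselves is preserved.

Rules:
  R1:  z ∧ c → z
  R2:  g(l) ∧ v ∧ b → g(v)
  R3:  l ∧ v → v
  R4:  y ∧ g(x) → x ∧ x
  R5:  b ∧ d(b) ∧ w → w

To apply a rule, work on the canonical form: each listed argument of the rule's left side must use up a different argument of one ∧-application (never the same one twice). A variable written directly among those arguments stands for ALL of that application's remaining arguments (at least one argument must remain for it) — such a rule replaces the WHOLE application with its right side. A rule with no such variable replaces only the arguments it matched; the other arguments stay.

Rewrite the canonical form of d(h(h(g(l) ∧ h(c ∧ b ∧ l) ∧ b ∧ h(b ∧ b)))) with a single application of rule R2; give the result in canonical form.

Canonical form:  d(h(h(b ∧ g(l) ∧ h(b ∧ b) ∧ h(b ∧ c ∧ l))))
Match R2:  consume b, g(l);  v := h(b ∧ b) ∧ h(b ∧ c ∧ l)
The variable takes the whole remainder — replace the entire application.
Result:  d(h(h(g(h(b ∧ b) ∧ h(b ∧ c ∧ l)))))

Answer: d(h(h(g(h(b ∧ b) ∧ h(b ∧ c ∧ l)))))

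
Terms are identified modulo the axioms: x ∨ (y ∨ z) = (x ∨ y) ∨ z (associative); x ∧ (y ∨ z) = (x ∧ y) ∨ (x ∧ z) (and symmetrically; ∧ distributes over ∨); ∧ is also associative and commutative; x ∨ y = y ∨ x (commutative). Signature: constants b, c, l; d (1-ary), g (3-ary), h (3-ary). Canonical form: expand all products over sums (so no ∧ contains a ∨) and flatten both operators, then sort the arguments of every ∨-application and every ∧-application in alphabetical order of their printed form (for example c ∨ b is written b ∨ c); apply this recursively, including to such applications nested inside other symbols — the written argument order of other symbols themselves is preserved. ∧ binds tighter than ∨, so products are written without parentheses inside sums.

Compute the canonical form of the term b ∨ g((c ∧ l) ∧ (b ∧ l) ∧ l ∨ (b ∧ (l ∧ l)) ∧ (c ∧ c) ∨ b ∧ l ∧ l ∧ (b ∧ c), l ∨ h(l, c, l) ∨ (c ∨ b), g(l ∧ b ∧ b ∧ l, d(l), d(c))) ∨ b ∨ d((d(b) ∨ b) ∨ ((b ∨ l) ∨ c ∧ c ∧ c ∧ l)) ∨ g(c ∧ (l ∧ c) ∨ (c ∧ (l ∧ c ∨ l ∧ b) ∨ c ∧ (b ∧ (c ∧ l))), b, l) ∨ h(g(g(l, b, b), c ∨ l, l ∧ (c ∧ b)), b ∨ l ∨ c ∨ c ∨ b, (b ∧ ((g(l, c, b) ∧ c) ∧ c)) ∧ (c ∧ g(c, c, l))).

Expand:  b ∨ g(b ∧ b ∧ c ∧ l ∧ l ∨ b ∧ c ∧ c ∧ l ∧ l ∨ b ∧ c ∧ l ∧ l ∧ l, b ∨ c ∨ h(l, c, l) ∨ l, g(b ∧ b ∧ l ∧ l, d(l), d(c))) ∨ b ∨ d(b ∨ b ∨ c ∧ c ∧ c ∧ l ∨ d(b) ∨ l) ∨ g(b ∧ c ∧ c ∧ l ∨ b ∧ c ∧ l ∨ c ∧ c ∧ l ∨ c ∧ c ∧ l, b, l) ∨ h(g(g(l, b, b), c ∨ l, b ∧ c ∧ l), b ∨ b ∨ c ∨ c ∨ l, b ∧ c ∧ c ∧ c ∧ g(c, c, l) ∧ g(l, c, b))
Sort:  b ∨ b ∨ d(b ∨ b ∨ c ∧ c ∧ c ∧ l ∨ d(b) ∨ l) ∨ g(b ∧ b ∧ c ∧ l ∧ l ∨ b ∧ c ∧ c ∧ l ∧ l ∨ b ∧ c ∧ l ∧ l ∧ l, b ∨ c ∨ h(l, c, l) ∨ l, g(b ∧ b ∧ l ∧ l, d(l), d(c))) ∨ g(b ∧ c ∧ c ∧ l ∨ b ∧ c ∧ l ∨ c ∧ c ∧ l ∨ c ∧ c ∧ l, b, l) ∨ h(g(g(l, b, b), c ∨ l, b ∧ c ∧ l), b ∨ b ∨ c ∨ c ∨ l, b ∧ c ∧ c ∧ c ∧ g(c, c, l) ∧ g(l, c, b))

Answer: b ∨ b ∨ d(b ∨ b ∨ c ∧ c ∧ c ∧ l ∨ d(b) ∨ l) ∨ g(b ∧ b ∧ c ∧ l ∧ l ∨ b ∧ c ∧ c ∧ l ∧ l ∨ b ∧ c ∧ l ∧ l ∧ l, b ∨ c ∨ h(l, c, l) ∨ l, g(b ∧ b ∧ l ∧ l, d(l), d(c))) ∨ g(b ∧ c ∧ c ∧ l ∨ b ∧ c ∧ l ∨ c ∧ c ∧ l ∨ c ∧ c ∧ l, b, l) ∨ h(g(g(l, b, b), c ∨ l, b ∧ c ∧ l), b ∨ b ∨ c ∨ c ∨ l, b ∧ c ∧ c ∧ c ∧ g(c, c, l) ∧ g(l, c, b))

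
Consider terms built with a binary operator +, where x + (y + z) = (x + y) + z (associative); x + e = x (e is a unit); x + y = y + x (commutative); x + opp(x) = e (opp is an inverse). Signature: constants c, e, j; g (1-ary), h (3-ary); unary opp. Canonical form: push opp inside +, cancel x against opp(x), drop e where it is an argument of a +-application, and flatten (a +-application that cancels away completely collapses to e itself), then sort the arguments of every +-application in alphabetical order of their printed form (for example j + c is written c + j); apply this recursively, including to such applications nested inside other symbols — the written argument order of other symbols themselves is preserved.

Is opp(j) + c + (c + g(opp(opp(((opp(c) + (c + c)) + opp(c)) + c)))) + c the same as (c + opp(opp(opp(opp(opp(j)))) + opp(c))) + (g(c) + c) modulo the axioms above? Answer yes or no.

Answer: yes — both canonical forms are c + c + c + g(c) + opp(j)

Derivation:
Left:  opp(j) + c + (c + g(opp(opp(((opp(c) + (c + c)) + opp(c)) + c)))) + c
  Push opp inside:  distribute opp over + and collapse double opp
  Combine occurrences:  opp(j) + c + c + c + g(c)
  Order the arguments:  c + c + c + g(c) + opp(j)
Right:  (c + opp(opp(opp(opp(opp(j)))) + opp(c))) + (g(c) + c)
  Push opp inside:  distribute opp over + and collapse double opp
  Combine occurrences:  c + c + c + opp(j) + g(c)
  Order the arguments:  c + c + c + g(c) + opp(j)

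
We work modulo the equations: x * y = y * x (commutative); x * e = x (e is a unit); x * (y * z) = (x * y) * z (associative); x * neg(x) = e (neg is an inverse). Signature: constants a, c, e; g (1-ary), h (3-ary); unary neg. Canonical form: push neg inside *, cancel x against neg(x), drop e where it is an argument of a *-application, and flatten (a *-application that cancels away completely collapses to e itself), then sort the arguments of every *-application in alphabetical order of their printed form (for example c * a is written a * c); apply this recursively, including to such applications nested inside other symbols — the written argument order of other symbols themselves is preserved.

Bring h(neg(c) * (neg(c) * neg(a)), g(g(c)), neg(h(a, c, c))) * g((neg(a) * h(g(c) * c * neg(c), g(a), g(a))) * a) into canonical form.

Collect terms:  h(neg(a) * neg(c) * neg(c), g(g(c)), neg(h(a, c, c))) * g(h(g(c), g(a), g(a)))
Sort arguments:  g(h(g(c), g(a), g(a))) * h(neg(a) * neg(c) * neg(c), g(g(c)), neg(h(a, c, c)))

Answer: g(h(g(c), g(a), g(a))) * h(neg(a) * neg(c) * neg(c), g(g(c)), neg(h(a, c, c)))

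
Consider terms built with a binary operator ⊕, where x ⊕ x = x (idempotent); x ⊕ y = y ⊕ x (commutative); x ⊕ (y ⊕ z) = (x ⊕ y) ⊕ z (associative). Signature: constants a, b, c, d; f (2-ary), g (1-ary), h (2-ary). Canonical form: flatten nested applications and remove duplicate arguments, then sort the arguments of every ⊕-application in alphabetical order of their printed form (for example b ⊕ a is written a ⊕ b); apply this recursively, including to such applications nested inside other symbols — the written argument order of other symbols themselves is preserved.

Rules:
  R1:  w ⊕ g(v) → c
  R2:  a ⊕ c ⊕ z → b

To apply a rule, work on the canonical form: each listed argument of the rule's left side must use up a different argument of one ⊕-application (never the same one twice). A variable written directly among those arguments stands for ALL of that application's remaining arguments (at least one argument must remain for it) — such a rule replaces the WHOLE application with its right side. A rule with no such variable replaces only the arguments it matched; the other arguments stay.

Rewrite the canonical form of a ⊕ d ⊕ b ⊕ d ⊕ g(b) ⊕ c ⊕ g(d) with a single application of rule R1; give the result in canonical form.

Canonical form:  a ⊕ b ⊕ c ⊕ d ⊕ g(b) ⊕ g(d)
R1 matches:  uses g(b);  v := b, w := a ⊕ b ⊕ c ⊕ d ⊕ g(d)
Every leftover argument binds to the variable; the entire application is replaced.
Result:  c

Answer: c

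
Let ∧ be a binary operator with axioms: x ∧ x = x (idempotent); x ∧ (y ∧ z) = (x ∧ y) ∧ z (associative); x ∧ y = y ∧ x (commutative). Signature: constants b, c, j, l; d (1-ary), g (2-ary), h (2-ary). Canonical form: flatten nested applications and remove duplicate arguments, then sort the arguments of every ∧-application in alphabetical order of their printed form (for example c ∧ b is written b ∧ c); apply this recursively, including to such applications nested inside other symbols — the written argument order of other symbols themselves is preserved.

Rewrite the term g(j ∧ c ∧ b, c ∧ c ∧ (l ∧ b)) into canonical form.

Answer: g(b ∧ c ∧ j, b ∧ c ∧ l)

Derivation:
Work inside:  c ∧ c ∧ (l ∧ b)
Flatten:  c ∧ c ∧ l ∧ b
Idempotence:  drop duplicate c
Order the arguments:  b ∧ c ∧ l
Rebuild:  g(b ∧ c ∧ j, b ∧ c ∧ l)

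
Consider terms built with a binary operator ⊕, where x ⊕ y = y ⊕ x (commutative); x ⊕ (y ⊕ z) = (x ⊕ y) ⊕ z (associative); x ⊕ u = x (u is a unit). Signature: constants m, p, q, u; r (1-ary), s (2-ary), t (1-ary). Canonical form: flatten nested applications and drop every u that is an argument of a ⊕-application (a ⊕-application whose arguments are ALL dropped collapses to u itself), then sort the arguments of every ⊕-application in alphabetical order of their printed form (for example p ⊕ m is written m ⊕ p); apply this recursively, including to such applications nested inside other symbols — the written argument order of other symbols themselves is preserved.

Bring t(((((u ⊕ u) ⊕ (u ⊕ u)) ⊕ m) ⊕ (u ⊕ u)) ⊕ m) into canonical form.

Work inside:  ((((u ⊕ u) ⊕ (u ⊕ u)) ⊕ m) ⊕ (u ⊕ u)) ⊕ m
Un-nest:  u ⊕ u ⊕ u ⊕ u ⊕ m ⊕ u ⊕ u ⊕ m
Drop the unit:  drop u (×6)
Order the arguments:  m ⊕ m
Rebuild:  t(m ⊕ m)

Answer: t(m ⊕ m)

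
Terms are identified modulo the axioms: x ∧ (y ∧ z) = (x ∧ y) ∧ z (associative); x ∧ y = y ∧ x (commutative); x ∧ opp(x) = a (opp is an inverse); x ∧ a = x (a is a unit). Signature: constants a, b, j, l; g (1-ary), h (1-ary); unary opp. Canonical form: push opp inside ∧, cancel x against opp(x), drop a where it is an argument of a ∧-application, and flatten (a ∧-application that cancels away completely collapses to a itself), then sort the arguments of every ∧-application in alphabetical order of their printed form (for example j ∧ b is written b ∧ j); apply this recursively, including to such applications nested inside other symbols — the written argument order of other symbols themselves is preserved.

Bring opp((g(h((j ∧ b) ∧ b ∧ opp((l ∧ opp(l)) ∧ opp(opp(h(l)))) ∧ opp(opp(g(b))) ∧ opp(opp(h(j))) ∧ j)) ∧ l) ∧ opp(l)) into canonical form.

Answer: opp(g(h(b ∧ b ∧ g(b) ∧ h(j) ∧ j ∧ j ∧ opp(h(l)))))

Derivation:
Push opp inside:  distribute opp over ∧ and collapse double opp
Cancel:  l cancels
Collect terms:  opp(g(h(b ∧ b ∧ g(b) ∧ h(j) ∧ j ∧ j ∧ opp(h(l)))))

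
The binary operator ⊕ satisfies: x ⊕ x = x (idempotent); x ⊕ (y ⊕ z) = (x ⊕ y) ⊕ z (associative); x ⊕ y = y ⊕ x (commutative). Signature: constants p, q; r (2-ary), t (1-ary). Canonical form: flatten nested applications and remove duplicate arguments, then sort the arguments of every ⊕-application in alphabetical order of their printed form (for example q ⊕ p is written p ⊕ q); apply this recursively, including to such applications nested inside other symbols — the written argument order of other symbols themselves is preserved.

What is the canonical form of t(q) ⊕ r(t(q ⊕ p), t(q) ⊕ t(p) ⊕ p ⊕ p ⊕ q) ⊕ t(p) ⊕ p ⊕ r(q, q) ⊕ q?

Inside:  r(t(q ⊕ p), t(q) ⊕ t(p) ⊕ p ⊕ p ⊕ q)  →  r(t(p ⊕ q), p ⊕ q ⊕ t(p) ⊕ t(q))
Order the arguments:  p ⊕ q ⊕ r(q, q) ⊕ r(t(p ⊕ q), p ⊕ q ⊕ t(p) ⊕ t(q)) ⊕ t(p) ⊕ t(q)

Answer: p ⊕ q ⊕ r(q, q) ⊕ r(t(p ⊕ q), p ⊕ q ⊕ t(p) ⊕ t(q)) ⊕ t(p) ⊕ t(q)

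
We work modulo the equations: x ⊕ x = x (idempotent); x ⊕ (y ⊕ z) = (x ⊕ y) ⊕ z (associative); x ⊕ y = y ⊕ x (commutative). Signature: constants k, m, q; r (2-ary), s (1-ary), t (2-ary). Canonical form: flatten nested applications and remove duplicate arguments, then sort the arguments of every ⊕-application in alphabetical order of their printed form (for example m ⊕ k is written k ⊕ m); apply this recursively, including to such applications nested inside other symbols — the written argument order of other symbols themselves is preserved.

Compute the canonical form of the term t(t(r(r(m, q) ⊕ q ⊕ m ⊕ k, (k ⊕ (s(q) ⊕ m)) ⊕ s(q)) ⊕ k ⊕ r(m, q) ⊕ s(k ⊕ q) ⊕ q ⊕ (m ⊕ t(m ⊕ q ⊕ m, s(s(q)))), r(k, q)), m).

Descend into:  r(r(m, q) ⊕ q ⊕ m ⊕ k, (k ⊕ (s(q) ⊕ m)) ⊕ s(q)) ⊕ k ⊕ r(m, q) ⊕ s(k ⊕ q) ⊕ q ⊕ (m ⊕ t(m ⊕ q ⊕ m, s(s(q))))
Flatten:  r(r(m, q) ⊕ q ⊕ m ⊕ k, (k ⊕ (s(q) ⊕ m)) ⊕ s(q)) ⊕ k ⊕ r(m, q) ⊕ s(k ⊕ q) ⊕ q ⊕ m ⊕ t(m ⊕ q ⊕ m, s(s(q)))
Inside:  r(r(m, q) ⊕ q ⊕ m ⊕ k, (k ⊕ (s(q) ⊕ m)) ⊕ s(q))  →  r(k ⊕ m ⊕ q ⊕ r(m, q), k ⊕ m ⊕ s(q))
Inside:  t(m ⊕ q ⊕ m, s(s(q)))  →  t(m ⊕ q, s(s(q)))
Order the arguments:  k ⊕ m ⊕ q ⊕ r(k ⊕ m ⊕ q ⊕ r(m, q), k ⊕ m ⊕ s(q)) ⊕ r(m, q) ⊕ s(k ⊕ q) ⊕ t(m ⊕ q, s(s(q)))
Put back:  t(t(k ⊕ m ⊕ q ⊕ r(k ⊕ m ⊕ q ⊕ r(m, q), k ⊕ m ⊕ s(q)) ⊕ r(m, q) ⊕ s(k ⊕ q) ⊕ t(m ⊕ q, s(s(q))), r(k, q)), m)

Answer: t(t(k ⊕ m ⊕ q ⊕ r(k ⊕ m ⊕ q ⊕ r(m, q), k ⊕ m ⊕ s(q)) ⊕ r(m, q) ⊕ s(k ⊕ q) ⊕ t(m ⊕ q, s(s(q))), r(k, q)), m)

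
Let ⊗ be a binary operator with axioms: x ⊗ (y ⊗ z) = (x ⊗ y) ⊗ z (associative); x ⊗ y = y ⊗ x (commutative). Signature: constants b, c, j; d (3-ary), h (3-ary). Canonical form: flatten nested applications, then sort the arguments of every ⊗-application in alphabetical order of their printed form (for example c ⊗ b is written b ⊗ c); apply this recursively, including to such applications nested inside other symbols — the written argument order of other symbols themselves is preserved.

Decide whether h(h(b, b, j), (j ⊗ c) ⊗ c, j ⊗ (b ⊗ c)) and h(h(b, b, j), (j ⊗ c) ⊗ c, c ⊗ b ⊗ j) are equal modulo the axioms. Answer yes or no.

Left:  h(h(b, b, j), (j ⊗ c) ⊗ c, j ⊗ (b ⊗ c))
  Descend into:  j ⊗ (b ⊗ c)
  Flatten:  j ⊗ b ⊗ c
  Order the arguments:  b ⊗ c ⊗ j
  Reassemble:  h(h(b, b, j), c ⊗ c ⊗ j, b ⊗ c ⊗ j)
Right:  h(h(b, b, j), (j ⊗ c) ⊗ c, c ⊗ b ⊗ j)
  Focus inside:  (j ⊗ c) ⊗ c
  Flatten:  j ⊗ c ⊗ c
  Sort arguments:  c ⊗ c ⊗ j
  Rebuild:  h(h(b, b, j), c ⊗ c ⊗ j, b ⊗ c ⊗ j)

Answer: yes — both canonical forms are h(h(b, b, j), c ⊗ c ⊗ j, b ⊗ c ⊗ j)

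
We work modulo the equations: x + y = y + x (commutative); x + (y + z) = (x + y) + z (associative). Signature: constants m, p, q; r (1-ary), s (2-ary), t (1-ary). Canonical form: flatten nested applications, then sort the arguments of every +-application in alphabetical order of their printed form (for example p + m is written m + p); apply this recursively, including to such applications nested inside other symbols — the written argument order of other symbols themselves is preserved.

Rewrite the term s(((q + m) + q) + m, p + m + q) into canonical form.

Focus inside:  ((q + m) + q) + m
Merge nested applications:  q + m + q + m
Order the arguments:  m + m + q + q
Reassemble:  s(m + m + q + q, m + p + q)

Answer: s(m + m + q + q, m + p + q)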